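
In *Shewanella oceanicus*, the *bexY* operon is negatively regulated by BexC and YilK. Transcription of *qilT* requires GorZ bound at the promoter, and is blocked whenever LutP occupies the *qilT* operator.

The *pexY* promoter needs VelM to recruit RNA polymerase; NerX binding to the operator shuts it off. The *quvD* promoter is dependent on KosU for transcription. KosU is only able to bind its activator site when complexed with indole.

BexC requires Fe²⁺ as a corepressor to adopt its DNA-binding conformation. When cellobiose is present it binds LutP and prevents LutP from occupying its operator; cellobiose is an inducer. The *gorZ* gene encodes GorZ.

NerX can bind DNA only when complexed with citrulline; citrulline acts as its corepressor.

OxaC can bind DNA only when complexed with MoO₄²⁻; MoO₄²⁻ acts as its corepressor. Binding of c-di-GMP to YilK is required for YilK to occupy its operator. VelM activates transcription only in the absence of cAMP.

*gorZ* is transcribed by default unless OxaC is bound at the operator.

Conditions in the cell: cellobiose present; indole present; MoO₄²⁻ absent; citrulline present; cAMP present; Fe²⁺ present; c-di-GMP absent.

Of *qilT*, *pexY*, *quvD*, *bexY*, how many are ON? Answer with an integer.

2

Cellobiose is present, so LutP is inactive.
MoO₄²⁻ is absent, so OxaC is inactive.
With no repressor bound, *gorZ* is transcribed.
So GorZ is produced and active.
No repressor is bound and GorZ is active, so *qilT* is transcribed.
→ *qilT* is ON.
cAMP is present, so VelM is inactive.
Citrulline is present, so NerX is active.
With repressor NerX bound, *pexY* is not transcribed.
→ *pexY* is OFF.
Indole is present, so KosU is active.
No repressor is bound and KosU is active, so *quvD* is transcribed.
→ *quvD* is ON.
Fe²⁺ is present, so BexC is active.
c-di-GMP is absent, so YilK is inactive.
With repressor BexC bound, *bexY* is not transcribed.
→ *bexY* is OFF.
2 of the 4 genes are transcribed.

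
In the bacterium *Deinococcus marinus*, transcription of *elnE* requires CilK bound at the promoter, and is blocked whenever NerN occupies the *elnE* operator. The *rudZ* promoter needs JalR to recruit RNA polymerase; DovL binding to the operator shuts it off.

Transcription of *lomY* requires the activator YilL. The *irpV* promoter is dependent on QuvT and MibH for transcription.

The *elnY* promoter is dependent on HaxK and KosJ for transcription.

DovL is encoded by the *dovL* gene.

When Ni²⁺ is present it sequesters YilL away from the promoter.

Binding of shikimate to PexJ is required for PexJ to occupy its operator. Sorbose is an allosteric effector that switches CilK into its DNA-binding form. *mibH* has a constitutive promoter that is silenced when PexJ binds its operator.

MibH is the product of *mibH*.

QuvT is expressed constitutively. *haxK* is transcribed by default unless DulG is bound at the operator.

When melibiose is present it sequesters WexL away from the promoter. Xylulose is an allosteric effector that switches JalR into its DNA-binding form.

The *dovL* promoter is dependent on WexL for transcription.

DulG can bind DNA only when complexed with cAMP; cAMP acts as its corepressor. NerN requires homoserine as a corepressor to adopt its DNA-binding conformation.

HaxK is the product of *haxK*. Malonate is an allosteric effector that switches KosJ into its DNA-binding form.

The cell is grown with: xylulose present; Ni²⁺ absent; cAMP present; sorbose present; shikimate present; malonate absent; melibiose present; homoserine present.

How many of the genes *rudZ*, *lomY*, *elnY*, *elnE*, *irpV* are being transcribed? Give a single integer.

Xylulose is present, so JalR is active.
Melibiose is present, so WexL is inactive.
Required activator WexL is absent, so *dovL* is not transcribed.
So DovL is not produced.
No repressor is bound and JalR is active, so *rudZ* is transcribed.
→ *rudZ* is ON.
Ni²⁺ is absent, so YilL is active.
No repressor is bound and YilL is active, so *lomY* is transcribed.
→ *lomY* is ON.
cAMP is present, so DulG is active.
With repressor DulG bound, *haxK* is not transcribed.
So HaxK is not produced.
Malonate is absent, so KosJ is inactive.
Required activator HaxK is absent, so *elnY* is not transcribed.
→ *elnY* is OFF.
Sorbose is present, so CilK is active.
Homoserine is present, so NerN is active.
With repressor NerN bound, *elnE* is not transcribed.
→ *elnE* is OFF.
QuvT is produced constitutively and is active.
Shikimate is present, so PexJ is active.
With repressor PexJ bound, *mibH* is not transcribed.
So MibH is not produced.
Required activator MibH is absent, so *irpV* is not transcribed.
→ *irpV* is OFF.
2 of the 5 genes are transcribed.

2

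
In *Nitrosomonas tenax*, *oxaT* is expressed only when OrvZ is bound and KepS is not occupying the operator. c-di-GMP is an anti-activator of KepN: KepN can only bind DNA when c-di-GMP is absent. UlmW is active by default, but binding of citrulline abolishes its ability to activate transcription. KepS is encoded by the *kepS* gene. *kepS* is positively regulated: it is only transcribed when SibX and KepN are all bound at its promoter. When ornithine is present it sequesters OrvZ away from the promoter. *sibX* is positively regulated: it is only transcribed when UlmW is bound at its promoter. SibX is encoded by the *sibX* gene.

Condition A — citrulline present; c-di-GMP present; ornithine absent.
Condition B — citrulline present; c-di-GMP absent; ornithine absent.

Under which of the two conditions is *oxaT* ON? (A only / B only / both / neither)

Condition A:
Citrulline is present, so UlmW is inactive.
Required activator UlmW is absent, so *sibX* is not transcribed.
So SibX is not produced.
c-di-GMP is present, so KepN is inactive.
Required activator SibX is absent, so *kepS* is not transcribed.
So KepS is not produced.
Ornithine is absent, so OrvZ is active.
No repressor is bound and OrvZ is active, so *oxaT* is transcribed.
→ *oxaT* is ON in A.
Condition B:
Citrulline is present, so UlmW is inactive.
Required activator UlmW is absent, so *sibX* is not transcribed.
So SibX is not produced.
c-di-GMP is absent, so KepN is active.
Required activator SibX is absent, so *kepS* is not transcribed.
So KepS is not produced.
Ornithine is absent, so OrvZ is active.
No repressor is bound and OrvZ is active, so *oxaT* is transcribed.
→ *oxaT* is ON in B.

both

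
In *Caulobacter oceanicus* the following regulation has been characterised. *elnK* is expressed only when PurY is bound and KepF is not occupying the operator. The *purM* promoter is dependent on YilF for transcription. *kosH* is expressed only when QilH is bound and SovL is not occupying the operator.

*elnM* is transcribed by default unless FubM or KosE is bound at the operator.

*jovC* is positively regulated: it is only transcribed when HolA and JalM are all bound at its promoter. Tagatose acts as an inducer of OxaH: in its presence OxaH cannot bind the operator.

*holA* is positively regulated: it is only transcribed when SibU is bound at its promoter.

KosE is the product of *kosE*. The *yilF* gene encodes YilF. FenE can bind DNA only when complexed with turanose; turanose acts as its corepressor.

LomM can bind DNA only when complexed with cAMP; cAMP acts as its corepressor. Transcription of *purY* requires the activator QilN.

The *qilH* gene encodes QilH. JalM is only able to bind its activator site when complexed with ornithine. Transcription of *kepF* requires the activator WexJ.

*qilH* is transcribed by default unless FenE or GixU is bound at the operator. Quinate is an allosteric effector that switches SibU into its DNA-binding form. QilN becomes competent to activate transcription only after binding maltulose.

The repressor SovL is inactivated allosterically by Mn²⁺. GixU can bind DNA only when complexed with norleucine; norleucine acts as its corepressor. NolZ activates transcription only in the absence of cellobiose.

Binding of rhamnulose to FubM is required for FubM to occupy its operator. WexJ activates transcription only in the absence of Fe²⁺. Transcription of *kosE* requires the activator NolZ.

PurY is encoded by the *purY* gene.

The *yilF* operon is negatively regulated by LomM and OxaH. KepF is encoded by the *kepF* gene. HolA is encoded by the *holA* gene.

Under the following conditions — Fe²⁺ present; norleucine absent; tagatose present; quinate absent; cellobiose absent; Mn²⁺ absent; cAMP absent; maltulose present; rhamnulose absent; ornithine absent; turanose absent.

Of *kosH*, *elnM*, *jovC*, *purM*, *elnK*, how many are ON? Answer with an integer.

Mn²⁺ is absent, so SovL is active.
Turanose is absent, so FenE is inactive.
Norleucine is absent, so GixU is inactive.
With no repressor bound, *qilH* is transcribed.
So QilH is produced and active.
With repressor SovL bound, *kosH* is not transcribed.
→ *kosH* is OFF.
Rhamnulose is absent, so FubM is inactive.
Cellobiose is absent, so NolZ is active.
No repressor is bound and NolZ is active, so *kosE* is transcribed.
So KosE is produced and active.
With repressor KosE bound, *elnM* is not transcribed.
→ *elnM* is OFF.
Quinate is absent, so SibU is inactive.
Required activator SibU is absent, so *holA* is not transcribed.
So HolA is not produced.
Ornithine is absent, so JalM is inactive.
Required activator HolA is absent, so *jovC* is not transcribed.
→ *jovC* is OFF.
cAMP is absent, so LomM is inactive.
Tagatose is present, so OxaH is inactive.
With no repressor bound, *yilF* is transcribed.
So YilF is produced and active.
No repressor is bound and YilF is active, so *purM* is transcribed.
→ *purM* is ON.
Fe²⁺ is present, so WexJ is inactive.
Required activator WexJ is absent, so *kepF* is not transcribed.
So KepF is not produced.
Maltulose is present, so QilN is active.
No repressor is bound and QilN is active, so *purY* is transcribed.
So PurY is produced and active.
No repressor is bound and PurY is active, so *elnK* is transcribed.
→ *elnK* is ON.
2 of the 5 genes are transcribed.

2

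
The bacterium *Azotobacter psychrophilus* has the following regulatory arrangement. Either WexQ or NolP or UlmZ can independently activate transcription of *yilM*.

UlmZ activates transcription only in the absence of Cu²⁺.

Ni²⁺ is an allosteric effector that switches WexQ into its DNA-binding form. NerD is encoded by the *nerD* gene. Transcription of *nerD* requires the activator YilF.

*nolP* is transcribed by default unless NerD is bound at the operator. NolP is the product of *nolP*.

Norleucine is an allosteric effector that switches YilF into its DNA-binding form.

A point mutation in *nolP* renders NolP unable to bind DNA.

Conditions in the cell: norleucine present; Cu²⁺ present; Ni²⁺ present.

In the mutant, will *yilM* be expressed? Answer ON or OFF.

Ni²⁺ is present, so WexQ is active.
NolP is non-functional in this strain, so it has no effect.
Cu²⁺ is present, so UlmZ is inactive.
Activator WexQ is present, so *yilM* is transcribed.

ON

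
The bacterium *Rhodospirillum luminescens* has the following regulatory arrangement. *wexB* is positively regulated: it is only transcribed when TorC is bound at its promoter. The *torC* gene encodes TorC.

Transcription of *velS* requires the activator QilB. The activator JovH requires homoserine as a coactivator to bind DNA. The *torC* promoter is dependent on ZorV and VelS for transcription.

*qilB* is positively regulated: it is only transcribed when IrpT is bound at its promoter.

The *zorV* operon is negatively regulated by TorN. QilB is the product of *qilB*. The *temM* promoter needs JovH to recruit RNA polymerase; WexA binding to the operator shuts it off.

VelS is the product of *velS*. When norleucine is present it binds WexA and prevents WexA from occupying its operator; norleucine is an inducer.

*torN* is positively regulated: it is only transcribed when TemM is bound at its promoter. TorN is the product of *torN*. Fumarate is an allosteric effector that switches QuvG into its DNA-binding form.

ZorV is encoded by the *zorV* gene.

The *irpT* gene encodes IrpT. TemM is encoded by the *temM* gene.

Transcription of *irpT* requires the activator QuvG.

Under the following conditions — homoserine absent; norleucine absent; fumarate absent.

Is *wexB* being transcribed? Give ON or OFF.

Norleucine is absent, so WexA is active.
Homoserine is absent, so JovH is inactive.
With repressor WexA bound, *temM* is not transcribed.
So TemM is not produced.
Required activator TemM is absent, so *torN* is not transcribed.
So TorN is not produced.
With no repressor bound, *zorV* is transcribed.
So ZorV is produced and active.
Fumarate is absent, so QuvG is inactive.
Required activator QuvG is absent, so *irpT* is not transcribed.
So IrpT is not produced.
Required activator IrpT is absent, so *qilB* is not transcribed.
So QilB is not produced.
Required activator QilB is absent, so *velS* is not transcribed.
So VelS is not produced.
Required activator VelS is absent, so *torC* is not transcribed.
So TorC is not produced.
Required activator TorC is absent, so *wexB* is not transcribed.

OFF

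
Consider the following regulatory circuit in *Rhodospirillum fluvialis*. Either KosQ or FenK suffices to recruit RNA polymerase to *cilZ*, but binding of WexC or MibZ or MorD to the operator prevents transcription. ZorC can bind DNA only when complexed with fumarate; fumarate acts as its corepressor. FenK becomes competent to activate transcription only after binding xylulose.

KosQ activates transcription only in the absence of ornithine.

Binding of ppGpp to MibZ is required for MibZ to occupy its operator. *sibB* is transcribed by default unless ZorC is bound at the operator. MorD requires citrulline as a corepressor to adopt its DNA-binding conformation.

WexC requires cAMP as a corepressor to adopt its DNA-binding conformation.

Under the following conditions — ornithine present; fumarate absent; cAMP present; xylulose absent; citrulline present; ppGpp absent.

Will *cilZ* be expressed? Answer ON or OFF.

OFF

Ornithine is present, so KosQ is inactive.
cAMP is present, so WexC is active.
ppGpp is absent, so MibZ is inactive.
Citrulline is present, so MorD is active.
Xylulose is absent, so FenK is inactive.
With repressor WexC bound, *cilZ* is not transcribed.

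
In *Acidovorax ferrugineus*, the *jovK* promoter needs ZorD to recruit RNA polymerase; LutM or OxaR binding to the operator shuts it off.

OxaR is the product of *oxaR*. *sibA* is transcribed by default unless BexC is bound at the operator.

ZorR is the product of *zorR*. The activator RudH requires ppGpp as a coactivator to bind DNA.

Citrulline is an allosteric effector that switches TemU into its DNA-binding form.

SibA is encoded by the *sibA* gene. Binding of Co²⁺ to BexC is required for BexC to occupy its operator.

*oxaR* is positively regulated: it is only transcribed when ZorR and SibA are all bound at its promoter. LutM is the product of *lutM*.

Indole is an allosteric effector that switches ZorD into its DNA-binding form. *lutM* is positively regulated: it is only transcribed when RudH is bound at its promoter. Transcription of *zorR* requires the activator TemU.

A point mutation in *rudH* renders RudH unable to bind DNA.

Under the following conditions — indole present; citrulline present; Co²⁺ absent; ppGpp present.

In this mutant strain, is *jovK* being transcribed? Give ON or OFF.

Indole is present, so ZorD is active.
RudH is non-functional in this strain, so it has no effect.
Required activator RudH is absent, so *lutM* is not transcribed.
So LutM is not produced.
Citrulline is present, so TemU is active.
No repressor is bound and TemU is active, so *zorR* is transcribed.
So ZorR is produced and active.
Co²⁺ is absent, so BexC is inactive.
With no repressor bound, *sibA* is transcribed.
So SibA is produced and active.
No repressor is bound and ZorR and SibA are active, so *oxaR* is transcribed.
So OxaR is produced and active.
With repressor OxaR bound, *jovK* is not transcribed.

OFF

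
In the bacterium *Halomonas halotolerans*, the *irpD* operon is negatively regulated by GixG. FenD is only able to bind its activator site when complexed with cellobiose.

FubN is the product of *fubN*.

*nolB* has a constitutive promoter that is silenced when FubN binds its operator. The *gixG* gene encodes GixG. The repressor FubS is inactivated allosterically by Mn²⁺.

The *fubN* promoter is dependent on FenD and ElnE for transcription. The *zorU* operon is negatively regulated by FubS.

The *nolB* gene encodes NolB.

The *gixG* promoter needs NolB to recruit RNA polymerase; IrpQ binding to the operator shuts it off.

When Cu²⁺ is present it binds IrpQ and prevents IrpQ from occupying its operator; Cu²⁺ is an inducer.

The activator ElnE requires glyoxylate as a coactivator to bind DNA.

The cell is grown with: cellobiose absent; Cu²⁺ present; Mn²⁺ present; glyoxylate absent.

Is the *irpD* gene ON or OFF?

OFF

Cellobiose is absent, so FenD is inactive.
Glyoxylate is absent, so ElnE is inactive.
Required activator FenD is absent, so *fubN* is not transcribed.
So FubN is not produced.
With no repressor bound, *nolB* is transcribed.
So NolB is produced and active.
Cu²⁺ is present, so IrpQ is inactive.
No repressor is bound and NolB is active, so *gixG* is transcribed.
So GixG is produced and active.
With repressor GixG bound, *irpD* is not transcribed.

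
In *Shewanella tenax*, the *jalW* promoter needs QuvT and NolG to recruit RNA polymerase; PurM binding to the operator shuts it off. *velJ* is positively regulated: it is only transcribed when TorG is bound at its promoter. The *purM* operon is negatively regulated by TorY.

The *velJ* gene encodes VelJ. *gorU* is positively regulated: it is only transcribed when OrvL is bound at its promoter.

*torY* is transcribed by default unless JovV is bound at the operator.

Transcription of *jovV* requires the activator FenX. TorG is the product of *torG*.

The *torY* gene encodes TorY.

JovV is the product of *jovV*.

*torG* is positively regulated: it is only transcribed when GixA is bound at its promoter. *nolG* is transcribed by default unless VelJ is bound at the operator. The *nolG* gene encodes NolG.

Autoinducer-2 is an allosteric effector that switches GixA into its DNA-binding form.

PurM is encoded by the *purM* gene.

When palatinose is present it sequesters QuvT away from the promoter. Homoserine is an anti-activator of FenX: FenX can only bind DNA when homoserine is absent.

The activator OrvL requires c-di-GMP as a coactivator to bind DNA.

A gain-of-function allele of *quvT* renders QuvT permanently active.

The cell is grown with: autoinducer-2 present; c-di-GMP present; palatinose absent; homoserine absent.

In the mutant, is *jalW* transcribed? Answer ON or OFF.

OFF

Homoserine is absent, so FenX is active.
No repressor is bound and FenX is active, so *jovV* is transcribed.
So JovV is produced and active.
With repressor JovV bound, *torY* is not transcribed.
So TorY is not produced.
With no repressor bound, *purM* is transcribed.
So PurM is produced and active.
QuvT is constitutively active in this strain.
Autoinducer-2 is present, so GixA is active.
No repressor is bound and GixA is active, so *torG* is transcribed.
So TorG is produced and active.
No repressor is bound and TorG is active, so *velJ* is transcribed.
So VelJ is produced and active.
With repressor VelJ bound, *nolG* is not transcribed.
So NolG is not produced.
With repressor PurM bound, *jalW* is not transcribed.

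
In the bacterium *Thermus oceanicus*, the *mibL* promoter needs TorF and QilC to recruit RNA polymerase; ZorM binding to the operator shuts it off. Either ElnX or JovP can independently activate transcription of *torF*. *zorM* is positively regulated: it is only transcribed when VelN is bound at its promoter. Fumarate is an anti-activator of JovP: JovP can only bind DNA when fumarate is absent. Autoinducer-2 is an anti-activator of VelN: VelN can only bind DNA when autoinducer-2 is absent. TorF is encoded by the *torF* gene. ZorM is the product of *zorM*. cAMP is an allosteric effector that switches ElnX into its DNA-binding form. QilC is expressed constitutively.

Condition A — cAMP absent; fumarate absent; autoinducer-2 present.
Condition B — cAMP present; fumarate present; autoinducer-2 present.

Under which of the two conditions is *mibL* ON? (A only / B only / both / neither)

both

Condition A:
cAMP is absent, so ElnX is inactive.
Fumarate is absent, so JovP is active.
Activator JovP is present, so *torF* is transcribed.
So TorF is produced and active.
Autoinducer-2 is present, so VelN is inactive.
Required activator VelN is absent, so *zorM* is not transcribed.
So ZorM is not produced.
QilC is produced constitutively and is active.
No repressor is bound and TorF and QilC are active, so *mibL* is transcribed.
→ *mibL* is ON in A.
Condition B:
cAMP is present, so ElnX is active.
Fumarate is present, so JovP is inactive.
Activator ElnX is present, so *torF* is transcribed.
So TorF is produced and active.
Autoinducer-2 is present, so VelN is inactive.
Required activator VelN is absent, so *zorM* is not transcribed.
So ZorM is not produced.
QilC is produced constitutively and is active.
No repressor is bound and TorF and QilC are active, so *mibL* is transcribed.
→ *mibL* is ON in B.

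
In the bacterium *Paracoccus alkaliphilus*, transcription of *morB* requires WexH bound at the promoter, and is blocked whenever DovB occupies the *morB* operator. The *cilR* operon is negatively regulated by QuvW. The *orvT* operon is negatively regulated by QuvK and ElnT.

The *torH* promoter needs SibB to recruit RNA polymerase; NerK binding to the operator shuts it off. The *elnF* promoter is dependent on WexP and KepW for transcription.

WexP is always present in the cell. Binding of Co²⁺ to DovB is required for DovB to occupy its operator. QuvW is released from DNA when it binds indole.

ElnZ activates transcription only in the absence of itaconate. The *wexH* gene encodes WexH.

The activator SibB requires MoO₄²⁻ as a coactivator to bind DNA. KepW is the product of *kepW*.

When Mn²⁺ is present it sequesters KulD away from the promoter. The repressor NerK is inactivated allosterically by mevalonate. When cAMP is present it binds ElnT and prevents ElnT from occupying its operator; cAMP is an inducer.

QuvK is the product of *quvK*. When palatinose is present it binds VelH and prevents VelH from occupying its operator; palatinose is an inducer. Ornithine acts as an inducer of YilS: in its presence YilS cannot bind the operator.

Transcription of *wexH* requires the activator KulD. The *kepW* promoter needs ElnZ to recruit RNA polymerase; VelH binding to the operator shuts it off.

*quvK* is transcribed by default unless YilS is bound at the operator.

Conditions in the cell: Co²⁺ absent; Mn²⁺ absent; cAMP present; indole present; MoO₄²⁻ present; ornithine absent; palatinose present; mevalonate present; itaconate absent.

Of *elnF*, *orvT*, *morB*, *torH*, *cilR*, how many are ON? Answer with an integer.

WexP is produced constitutively and is active.
Palatinose is present, so VelH is inactive.
Itaconate is absent, so ElnZ is active.
No repressor is bound and ElnZ is active, so *kepW* is transcribed.
So KepW is produced and active.
No repressor is bound and WexP and KepW are active, so *elnF* is transcribed.
→ *elnF* is ON.
Ornithine is absent, so YilS is active.
With repressor YilS bound, *quvK* is not transcribed.
So QuvK is not produced.
cAMP is present, so ElnT is inactive.
With no repressor bound, *orvT* is transcribed.
→ *orvT* is ON.
Co²⁺ is absent, so DovB is inactive.
Mn²⁺ is absent, so KulD is active.
No repressor is bound and KulD is active, so *wexH* is transcribed.
So WexH is produced and active.
No repressor is bound and WexH is active, so *morB* is transcribed.
→ *morB* is ON.
Mevalonate is present, so NerK is inactive.
MoO₄²⁻ is present, so SibB is active.
No repressor is bound and SibB is active, so *torH* is transcribed.
→ *torH* is ON.
Indole is present, so QuvW is inactive.
With no repressor bound, *cilR* is transcribed.
→ *cilR* is ON.
5 of the 5 genes are transcribed.

5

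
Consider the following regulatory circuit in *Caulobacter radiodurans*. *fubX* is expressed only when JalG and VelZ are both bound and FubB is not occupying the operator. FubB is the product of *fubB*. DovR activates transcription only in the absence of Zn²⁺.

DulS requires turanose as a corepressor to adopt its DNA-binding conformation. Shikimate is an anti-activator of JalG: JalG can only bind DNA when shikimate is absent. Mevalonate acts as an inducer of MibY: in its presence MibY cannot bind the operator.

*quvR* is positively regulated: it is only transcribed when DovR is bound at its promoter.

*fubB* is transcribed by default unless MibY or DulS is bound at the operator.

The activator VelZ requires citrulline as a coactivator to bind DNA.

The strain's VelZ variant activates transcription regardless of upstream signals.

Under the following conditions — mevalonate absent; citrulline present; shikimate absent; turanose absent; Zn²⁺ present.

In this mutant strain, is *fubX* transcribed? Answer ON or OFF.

Shikimate is absent, so JalG is active.
Mevalonate is absent, so MibY is active.
Turanose is absent, so DulS is inactive.
With repressor MibY bound, *fubB* is not transcribed.
So FubB is not produced.
VelZ is constitutively active in this strain.
No repressor is bound and JalG and VelZ are active, so *fubX* is transcribed.

ON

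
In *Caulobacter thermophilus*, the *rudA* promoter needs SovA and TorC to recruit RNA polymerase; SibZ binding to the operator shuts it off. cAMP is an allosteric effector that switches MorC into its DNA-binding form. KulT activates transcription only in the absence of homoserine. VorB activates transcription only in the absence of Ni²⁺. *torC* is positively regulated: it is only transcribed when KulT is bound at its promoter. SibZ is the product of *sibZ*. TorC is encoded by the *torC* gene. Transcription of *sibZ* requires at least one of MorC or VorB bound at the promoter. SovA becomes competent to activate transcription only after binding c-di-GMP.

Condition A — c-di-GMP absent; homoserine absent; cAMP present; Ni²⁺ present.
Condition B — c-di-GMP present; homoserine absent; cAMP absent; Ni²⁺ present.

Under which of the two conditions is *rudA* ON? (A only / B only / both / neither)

B only

Condition A:
c-di-GMP is absent, so SovA is inactive.
Homoserine is absent, so KulT is active.
No repressor is bound and KulT is active, so *torC* is transcribed.
So TorC is produced and active.
cAMP is present, so MorC is active.
Ni²⁺ is present, so VorB is inactive.
Activator MorC is present, so *sibZ* is transcribed.
So SibZ is produced and active.
With repressor SibZ bound, *rudA* is not transcribed.
→ *rudA* is OFF in A.
Condition B:
c-di-GMP is present, so SovA is active.
Homoserine is absent, so KulT is active.
No repressor is bound and KulT is active, so *torC* is transcribed.
So TorC is produced and active.
cAMP is absent, so MorC is inactive.
Ni²⁺ is present, so VorB is inactive.
No activator is available at the *sibZ* promoter, so *sibZ* is not transcribed.
So SibZ is not produced.
No repressor is bound and SovA and TorC are active, so *rudA* is transcribed.
→ *rudA* is ON in B.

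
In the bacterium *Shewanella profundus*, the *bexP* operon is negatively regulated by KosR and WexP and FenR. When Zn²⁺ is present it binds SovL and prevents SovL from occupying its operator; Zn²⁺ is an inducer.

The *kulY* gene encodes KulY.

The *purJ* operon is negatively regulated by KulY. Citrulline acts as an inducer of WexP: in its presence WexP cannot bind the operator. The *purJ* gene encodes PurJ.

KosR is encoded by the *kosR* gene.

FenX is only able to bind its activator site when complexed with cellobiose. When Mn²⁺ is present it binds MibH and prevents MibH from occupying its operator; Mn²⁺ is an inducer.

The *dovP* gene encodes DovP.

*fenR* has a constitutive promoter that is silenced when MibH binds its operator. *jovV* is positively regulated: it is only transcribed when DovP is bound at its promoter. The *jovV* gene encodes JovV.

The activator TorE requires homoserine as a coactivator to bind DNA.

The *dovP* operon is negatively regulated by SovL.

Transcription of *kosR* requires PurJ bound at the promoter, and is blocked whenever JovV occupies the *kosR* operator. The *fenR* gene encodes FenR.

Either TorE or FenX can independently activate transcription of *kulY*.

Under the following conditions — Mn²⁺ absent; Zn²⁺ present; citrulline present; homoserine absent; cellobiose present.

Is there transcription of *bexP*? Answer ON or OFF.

Zn²⁺ is present, so SovL is inactive.
With no repressor bound, *dovP* is transcribed.
So DovP is produced and active.
No repressor is bound and DovP is active, so *jovV* is transcribed.
So JovV is produced and active.
Homoserine is absent, so TorE is inactive.
Cellobiose is present, so FenX is active.
Activator FenX is present, so *kulY* is transcribed.
So KulY is produced and active.
With repressor KulY bound, *purJ* is not transcribed.
So PurJ is not produced.
With repressor JovV bound, *kosR* is not transcribed.
So KosR is not produced.
Citrulline is present, so WexP is inactive.
Mn²⁺ is absent, so MibH is active.
With repressor MibH bound, *fenR* is not transcribed.
So FenR is not produced.
With no repressor bound, *bexP* is transcribed.

ON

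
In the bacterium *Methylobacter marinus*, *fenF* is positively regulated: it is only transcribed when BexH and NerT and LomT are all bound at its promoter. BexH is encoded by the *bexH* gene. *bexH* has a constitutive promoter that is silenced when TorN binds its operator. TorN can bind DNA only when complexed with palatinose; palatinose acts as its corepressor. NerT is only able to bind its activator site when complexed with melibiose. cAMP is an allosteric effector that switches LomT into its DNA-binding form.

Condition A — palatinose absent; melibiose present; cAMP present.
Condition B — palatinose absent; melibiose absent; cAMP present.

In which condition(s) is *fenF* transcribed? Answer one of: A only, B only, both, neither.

A only

Condition A:
Palatinose is absent, so TorN is inactive.
With no repressor bound, *bexH* is transcribed.
So BexH is produced and active.
Melibiose is present, so NerT is active.
cAMP is present, so LomT is active.
No repressor is bound and BexH and NerT and LomT are active, so *fenF* is transcribed.
→ *fenF* is ON in A.
Condition B:
Palatinose is absent, so TorN is inactive.
With no repressor bound, *bexH* is transcribed.
So BexH is produced and active.
Melibiose is absent, so NerT is inactive.
cAMP is present, so LomT is active.
Required activator NerT is absent, so *fenF* is not transcribed.
→ *fenF* is OFF in B.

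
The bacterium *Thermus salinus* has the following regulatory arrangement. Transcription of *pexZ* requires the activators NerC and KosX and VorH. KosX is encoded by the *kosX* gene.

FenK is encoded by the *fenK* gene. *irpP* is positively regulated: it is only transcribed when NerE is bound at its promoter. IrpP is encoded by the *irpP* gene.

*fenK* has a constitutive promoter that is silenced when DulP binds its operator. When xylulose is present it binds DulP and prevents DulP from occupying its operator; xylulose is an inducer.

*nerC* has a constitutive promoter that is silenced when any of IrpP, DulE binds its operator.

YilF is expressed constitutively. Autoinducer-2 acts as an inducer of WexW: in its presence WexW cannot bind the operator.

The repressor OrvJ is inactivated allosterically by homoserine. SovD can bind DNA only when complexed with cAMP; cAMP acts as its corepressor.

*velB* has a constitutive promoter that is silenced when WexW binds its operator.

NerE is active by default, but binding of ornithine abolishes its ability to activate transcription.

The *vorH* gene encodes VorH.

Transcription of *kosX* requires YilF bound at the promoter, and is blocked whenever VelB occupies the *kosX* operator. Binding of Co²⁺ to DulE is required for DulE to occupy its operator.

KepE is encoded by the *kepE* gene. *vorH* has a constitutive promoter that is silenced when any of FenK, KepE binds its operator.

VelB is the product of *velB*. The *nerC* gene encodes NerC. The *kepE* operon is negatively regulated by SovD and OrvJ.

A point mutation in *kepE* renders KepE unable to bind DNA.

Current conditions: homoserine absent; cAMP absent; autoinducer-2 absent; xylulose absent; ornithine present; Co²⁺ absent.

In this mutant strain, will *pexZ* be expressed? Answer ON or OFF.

ON

Ornithine is present, so NerE is inactive.
Required activator NerE is absent, so *irpP* is not transcribed.
So IrpP is not produced.
Co²⁺ is absent, so DulE is inactive.
With no repressor bound, *nerC* is transcribed.
So NerC is produced and active.
YilF is produced constitutively and is active.
Autoinducer-2 is absent, so WexW is active.
With repressor WexW bound, *velB* is not transcribed.
So VelB is not produced.
No repressor is bound and YilF is active, so *kosX* is transcribed.
So KosX is produced and active.
Xylulose is absent, so DulP is active.
With repressor DulP bound, *fenK* is not transcribed.
So FenK is not produced.
KepE is non-functional in this strain, so it has no effect.
With no repressor bound, *vorH* is transcribed.
So VorH is produced and active.
No repressor is bound and NerC and KosX and VorH are active, so *pexZ* is transcribed.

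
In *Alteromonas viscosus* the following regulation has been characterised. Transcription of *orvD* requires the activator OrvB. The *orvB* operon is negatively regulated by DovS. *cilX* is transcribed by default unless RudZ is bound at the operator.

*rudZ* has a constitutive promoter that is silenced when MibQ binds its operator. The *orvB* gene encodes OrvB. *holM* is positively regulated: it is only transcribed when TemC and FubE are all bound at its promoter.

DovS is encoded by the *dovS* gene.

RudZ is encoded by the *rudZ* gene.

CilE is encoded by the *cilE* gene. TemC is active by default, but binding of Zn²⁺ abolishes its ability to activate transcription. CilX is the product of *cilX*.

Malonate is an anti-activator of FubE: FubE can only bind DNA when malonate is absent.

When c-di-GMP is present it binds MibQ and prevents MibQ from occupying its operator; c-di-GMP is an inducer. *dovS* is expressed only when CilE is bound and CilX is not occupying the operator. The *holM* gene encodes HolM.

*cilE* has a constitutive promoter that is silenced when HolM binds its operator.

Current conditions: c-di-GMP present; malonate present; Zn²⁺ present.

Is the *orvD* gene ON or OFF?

c-di-GMP is present, so MibQ is inactive.
With no repressor bound, *rudZ* is transcribed.
So RudZ is produced and active.
With repressor RudZ bound, *cilX* is not transcribed.
So CilX is not produced.
Zn²⁺ is present, so TemC is inactive.
Malonate is present, so FubE is inactive.
Required activator TemC is absent, so *holM* is not transcribed.
So HolM is not produced.
With no repressor bound, *cilE* is transcribed.
So CilE is produced and active.
No repressor is bound and CilE is active, so *dovS* is transcribed.
So DovS is produced and active.
With repressor DovS bound, *orvB* is not transcribed.
So OrvB is not produced.
Required activator OrvB is absent, so *orvD* is not transcribed.

OFF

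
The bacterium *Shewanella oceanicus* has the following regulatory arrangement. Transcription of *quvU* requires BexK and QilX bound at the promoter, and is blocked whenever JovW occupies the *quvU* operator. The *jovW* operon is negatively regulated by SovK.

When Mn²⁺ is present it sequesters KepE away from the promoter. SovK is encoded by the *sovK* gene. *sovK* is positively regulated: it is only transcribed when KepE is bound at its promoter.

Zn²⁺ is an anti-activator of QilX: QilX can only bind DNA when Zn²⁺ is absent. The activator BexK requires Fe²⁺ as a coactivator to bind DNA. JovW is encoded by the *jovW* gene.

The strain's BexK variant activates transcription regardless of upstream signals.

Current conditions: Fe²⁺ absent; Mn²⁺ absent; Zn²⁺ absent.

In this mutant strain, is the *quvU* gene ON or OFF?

BexK is constitutively active in this strain.
Mn²⁺ is absent, so KepE is active.
No repressor is bound and KepE is active, so *sovK* is transcribed.
So SovK is produced and active.
With repressor SovK bound, *jovW* is not transcribed.
So JovW is not produced.
Zn²⁺ is absent, so QilX is active.
No repressor is bound and BexK and QilX are active, so *quvU* is transcribed.

ON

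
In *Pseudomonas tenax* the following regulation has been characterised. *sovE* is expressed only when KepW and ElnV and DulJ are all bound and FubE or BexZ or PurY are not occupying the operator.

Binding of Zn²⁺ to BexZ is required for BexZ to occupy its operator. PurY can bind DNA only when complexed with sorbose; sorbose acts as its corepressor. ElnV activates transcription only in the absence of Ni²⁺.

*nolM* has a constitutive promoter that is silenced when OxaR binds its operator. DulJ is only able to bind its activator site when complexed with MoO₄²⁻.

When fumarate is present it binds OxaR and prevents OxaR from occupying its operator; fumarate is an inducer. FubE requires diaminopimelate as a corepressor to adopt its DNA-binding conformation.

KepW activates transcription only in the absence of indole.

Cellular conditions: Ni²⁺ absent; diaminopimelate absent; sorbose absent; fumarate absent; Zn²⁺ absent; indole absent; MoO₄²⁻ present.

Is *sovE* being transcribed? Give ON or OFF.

Indole is absent, so KepW is active.
Diaminopimelate is absent, so FubE is inactive.
Zn²⁺ is absent, so BexZ is inactive.
Ni²⁺ is absent, so ElnV is active.
Sorbose is absent, so PurY is inactive.
MoO₄²⁻ is present, so DulJ is active.
No repressor is bound and KepW and ElnV and DulJ are active, so *sovE* is transcribed.

ON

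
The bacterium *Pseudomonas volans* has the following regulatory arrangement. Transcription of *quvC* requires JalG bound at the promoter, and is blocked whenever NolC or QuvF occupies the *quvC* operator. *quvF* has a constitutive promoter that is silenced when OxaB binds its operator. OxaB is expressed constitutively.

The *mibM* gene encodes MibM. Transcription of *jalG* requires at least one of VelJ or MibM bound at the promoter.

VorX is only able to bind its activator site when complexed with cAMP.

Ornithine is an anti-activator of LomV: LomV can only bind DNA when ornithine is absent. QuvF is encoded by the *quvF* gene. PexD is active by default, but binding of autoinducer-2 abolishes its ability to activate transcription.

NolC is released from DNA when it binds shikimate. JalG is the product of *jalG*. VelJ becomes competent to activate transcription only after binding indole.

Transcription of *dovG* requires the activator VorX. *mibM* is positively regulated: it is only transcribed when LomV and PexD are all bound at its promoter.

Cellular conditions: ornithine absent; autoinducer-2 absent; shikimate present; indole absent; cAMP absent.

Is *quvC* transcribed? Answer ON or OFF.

Shikimate is present, so NolC is inactive.
Indole is absent, so VelJ is inactive.
Ornithine is absent, so LomV is active.
Autoinducer-2 is absent, so PexD is active.
No repressor is bound and LomV and PexD are active, so *mibM* is transcribed.
So MibM is produced and active.
Activator MibM is present, so *jalG* is transcribed.
So JalG is produced and active.
OxaB is produced constitutively and is active.
With repressor OxaB bound, *quvF* is not transcribed.
So QuvF is not produced.
No repressor is bound and JalG is active, so *quvC* is transcribed.

ON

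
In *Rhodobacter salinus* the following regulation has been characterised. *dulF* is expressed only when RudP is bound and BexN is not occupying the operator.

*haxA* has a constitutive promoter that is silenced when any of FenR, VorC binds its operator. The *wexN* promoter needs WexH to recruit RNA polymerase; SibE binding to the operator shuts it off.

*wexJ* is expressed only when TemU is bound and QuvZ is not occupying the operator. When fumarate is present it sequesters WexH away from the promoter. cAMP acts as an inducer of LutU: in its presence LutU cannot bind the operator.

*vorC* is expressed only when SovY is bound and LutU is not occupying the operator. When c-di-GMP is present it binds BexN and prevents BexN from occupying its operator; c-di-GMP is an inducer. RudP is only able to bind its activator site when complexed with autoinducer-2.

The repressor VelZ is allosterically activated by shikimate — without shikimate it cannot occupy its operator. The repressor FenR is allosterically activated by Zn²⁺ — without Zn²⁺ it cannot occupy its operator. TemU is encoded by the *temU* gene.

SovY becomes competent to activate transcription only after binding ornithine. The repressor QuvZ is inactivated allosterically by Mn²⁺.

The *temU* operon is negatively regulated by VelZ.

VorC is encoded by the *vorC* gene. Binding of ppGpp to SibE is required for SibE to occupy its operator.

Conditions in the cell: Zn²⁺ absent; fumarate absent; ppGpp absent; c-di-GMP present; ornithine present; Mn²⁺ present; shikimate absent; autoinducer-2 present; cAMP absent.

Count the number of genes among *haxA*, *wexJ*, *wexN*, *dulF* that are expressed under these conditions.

4

Zn²⁺ is absent, so FenR is inactive.
cAMP is absent, so LutU is active.
Ornithine is present, so SovY is active.
With repressor LutU bound, *vorC* is not transcribed.
So VorC is not produced.
With no repressor bound, *haxA* is transcribed.
→ *haxA* is ON.
Mn²⁺ is present, so QuvZ is inactive.
Shikimate is absent, so VelZ is inactive.
With no repressor bound, *temU* is transcribed.
So TemU is produced and active.
No repressor is bound and TemU is active, so *wexJ* is transcribed.
→ *wexJ* is ON.
Fumarate is absent, so WexH is active.
ppGpp is absent, so SibE is inactive.
No repressor is bound and WexH is active, so *wexN* is transcribed.
→ *wexN* is ON.
Autoinducer-2 is present, so RudP is active.
c-di-GMP is present, so BexN is inactive.
No repressor is bound and RudP is active, so *dulF* is transcribed.
→ *dulF* is ON.
4 of the 4 genes are transcribed.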